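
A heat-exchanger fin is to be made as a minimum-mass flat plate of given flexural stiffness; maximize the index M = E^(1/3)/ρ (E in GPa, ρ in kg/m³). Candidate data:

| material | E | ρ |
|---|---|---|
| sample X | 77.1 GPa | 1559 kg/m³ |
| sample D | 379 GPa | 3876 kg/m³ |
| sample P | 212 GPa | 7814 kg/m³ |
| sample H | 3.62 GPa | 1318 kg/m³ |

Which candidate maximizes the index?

Computing M directly (units already consistent):
  sample X: M = 2.73×10⁻³
  sample D: M = 1.87×10⁻³
  sample H: M = 1.16×10⁻³
  sample P: M = 0.763×10⁻³
Sample X ranks first.

sample X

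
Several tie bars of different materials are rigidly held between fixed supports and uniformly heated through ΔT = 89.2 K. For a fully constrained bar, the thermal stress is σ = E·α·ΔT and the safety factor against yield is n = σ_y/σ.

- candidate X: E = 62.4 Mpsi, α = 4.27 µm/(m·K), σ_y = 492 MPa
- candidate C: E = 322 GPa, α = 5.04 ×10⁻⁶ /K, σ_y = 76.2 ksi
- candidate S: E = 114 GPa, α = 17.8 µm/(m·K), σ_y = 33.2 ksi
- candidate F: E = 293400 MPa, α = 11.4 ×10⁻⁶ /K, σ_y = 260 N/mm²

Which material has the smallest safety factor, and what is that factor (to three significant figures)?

candidate F, n = 0.871

In consistent units (E in GPa, α in ×10⁻⁶/K, σ_y in MPa):
  candidate X: E = 430.2, α = 4.27, σ_y = 492.0 → σ = 164 MPa, n = 3.00
  candidate C: E = 322.0, α = 5.04, σ_y = 525.4 → σ = 145 MPa, n = 3.63
  candidate S: E = 114.0, α = 17.8, σ_y = 228.9 → σ = 181 MPa, n = 1.26
  candidate F: E = 293.4, α = 11.4, σ_y = 260.0 → σ = 298 MPa, n = 0.871
Candidate F has the lowest safety factor, n = 0.871.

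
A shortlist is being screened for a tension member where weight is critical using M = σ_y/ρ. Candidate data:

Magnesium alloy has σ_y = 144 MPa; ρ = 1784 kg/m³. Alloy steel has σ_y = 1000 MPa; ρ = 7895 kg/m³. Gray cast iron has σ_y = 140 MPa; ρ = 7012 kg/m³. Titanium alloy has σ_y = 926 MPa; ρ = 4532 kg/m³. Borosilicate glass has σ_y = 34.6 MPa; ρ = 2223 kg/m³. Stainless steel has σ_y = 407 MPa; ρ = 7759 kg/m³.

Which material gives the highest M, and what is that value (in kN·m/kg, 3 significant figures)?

Evaluate M for each candidate:
  titanium alloy: M = 204 kN·m/kg
  alloy steel: M = 127 kN·m/kg
  magnesium alloy: M = 80.7 kN·m/kg
  stainless steel: M = 52.5 kN·m/kg
  gray cast iron: M = 20.0 kN·m/kg
  borosilicate glass: M = 15.6 kN·m/kg
Titanium alloy ranks first.

titanium alloy, M = 204 kN·m/kg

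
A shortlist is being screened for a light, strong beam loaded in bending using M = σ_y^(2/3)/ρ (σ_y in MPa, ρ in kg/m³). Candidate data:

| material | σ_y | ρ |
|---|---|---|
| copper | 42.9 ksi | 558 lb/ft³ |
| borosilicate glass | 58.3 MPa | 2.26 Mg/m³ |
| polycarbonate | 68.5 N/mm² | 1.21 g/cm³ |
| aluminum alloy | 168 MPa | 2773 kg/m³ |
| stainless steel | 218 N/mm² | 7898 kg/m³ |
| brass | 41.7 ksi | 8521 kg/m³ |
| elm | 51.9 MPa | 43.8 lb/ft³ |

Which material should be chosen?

elm

In SI units:
  copper: σ_y = 295.8 MPa, ρ = 8938 kg/m³
  borosilicate glass: σ_y = 58.30 MPa, ρ = 2260 kg/m³
  polycarbonate: σ_y = 68.50 MPa, ρ = 1210 kg/m³
  aluminum alloy: σ_y = 168.0 MPa, ρ = 2773 kg/m³
  stainless steel: σ_y = 218.0 MPa, ρ = 7898 kg/m³
  brass: σ_y = 287.5 MPa, ρ = 8521 kg/m³
  elm: σ_y = 51.90 MPa, ρ = 701.6 kg/m³
  elm: M = 19.8×10⁻³
  polycarbonate: M = 13.8×10⁻³
  aluminum alloy: M = 11.0×10⁻³
  borosilicate glass: M = 6.65×10⁻³
  brass: M = 5.11×10⁻³
  copper: M = 4.97×10⁻³
  stainless steel: M = 4.59×10⁻³
Elm ranks first.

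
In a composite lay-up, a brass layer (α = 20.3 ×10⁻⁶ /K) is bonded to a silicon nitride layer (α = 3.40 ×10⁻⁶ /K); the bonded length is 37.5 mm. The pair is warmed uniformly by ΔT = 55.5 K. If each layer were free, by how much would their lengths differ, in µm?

Δα = |20.3 − 3.40|×10⁻⁶/K = 16.9×10⁻⁶/K.
ΔL_mismatch = Δα·L·ΔT = 16.9×10⁻⁶ × 37.5 mm × 55.5 K = 35.2 µm.

35.2 µm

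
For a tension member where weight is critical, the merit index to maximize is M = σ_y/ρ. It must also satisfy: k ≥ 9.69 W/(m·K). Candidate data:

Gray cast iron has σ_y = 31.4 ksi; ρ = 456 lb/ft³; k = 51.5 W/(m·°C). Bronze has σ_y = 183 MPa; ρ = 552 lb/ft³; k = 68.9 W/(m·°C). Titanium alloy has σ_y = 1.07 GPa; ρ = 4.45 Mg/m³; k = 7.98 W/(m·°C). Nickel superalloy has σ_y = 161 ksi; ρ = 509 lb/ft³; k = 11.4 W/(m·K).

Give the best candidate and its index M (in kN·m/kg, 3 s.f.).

Screen on constraints: k ≥ 9.69 W/(m·K). Survivors: gray cast iron, bronze, nickel superalloy.
Convert each candidate to consistent units, then evaluate M:
  gray cast iron: σ_y = 216.5 MPa, ρ = 7304 kg/m³
  bronze: σ_y = 183.0 MPa, ρ = 8842 kg/m³
  nickel superalloy: σ_y = 1110 MPa, ρ = 8153 kg/m³
  nickel superalloy: M = 136 kN·m/kg
  gray cast iron: M = 29.6 kN·m/kg
  bronze: M = 20.7 kN·m/kg
Nickel superalloy ranks first.

nickel superalloy, M = 136 kN·m/kg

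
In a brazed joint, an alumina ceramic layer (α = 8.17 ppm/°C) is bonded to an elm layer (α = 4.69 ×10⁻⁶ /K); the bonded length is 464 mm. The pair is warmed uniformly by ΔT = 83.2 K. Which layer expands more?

α(alumina ceramic) = 8.17×10⁻⁶/K vs α(elm) = 4.69×10⁻⁶/K.
Higher α expands more for the same ΔT: alumina ceramic.

alumina ceramic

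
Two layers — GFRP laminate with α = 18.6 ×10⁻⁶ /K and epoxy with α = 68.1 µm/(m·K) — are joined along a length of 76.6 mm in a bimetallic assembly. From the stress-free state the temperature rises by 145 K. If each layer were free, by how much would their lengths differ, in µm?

Δα = |18.6 − 68.1|×10⁻⁶/K = 49.5×10⁻⁶/K.
ΔL_mismatch = Δα·L·ΔT = 49.5×10⁻⁶ × 76.6 mm × 145.0 K = 550 µm.

550 µm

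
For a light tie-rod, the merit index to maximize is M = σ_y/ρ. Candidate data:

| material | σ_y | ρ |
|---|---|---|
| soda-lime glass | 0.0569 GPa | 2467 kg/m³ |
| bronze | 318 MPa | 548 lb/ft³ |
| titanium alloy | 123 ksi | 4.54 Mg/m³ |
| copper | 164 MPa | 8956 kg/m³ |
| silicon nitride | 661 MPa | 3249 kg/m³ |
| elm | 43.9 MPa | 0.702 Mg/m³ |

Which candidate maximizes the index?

silicon nitride

Normalizing units and computing the index:
  soda-lime glass: σ_y = 56.90 MPa, ρ = 2467 kg/m³
  bronze: σ_y = 318.0 MPa, ρ = 8778 kg/m³
  titanium alloy: σ_y = 848.1 MPa, ρ = 4540 kg/m³
  copper: σ_y = 164.0 MPa, ρ = 8956 kg/m³
  silicon nitride: σ_y = 661.0 MPa, ρ = 3249 kg/m³
  elm: σ_y = 43.90 MPa, ρ = 702.0 kg/m³
  silicon nitride: M = 203 kN·m/kg
  titanium alloy: M = 187 kN·m/kg
  elm: M = 62.5 kN·m/kg
  bronze: M = 36.2 kN·m/kg
  soda-lime glass: M = 23.1 kN·m/kg
  copper: M = 18.3 kN·m/kg
Silicon nitride ranks first.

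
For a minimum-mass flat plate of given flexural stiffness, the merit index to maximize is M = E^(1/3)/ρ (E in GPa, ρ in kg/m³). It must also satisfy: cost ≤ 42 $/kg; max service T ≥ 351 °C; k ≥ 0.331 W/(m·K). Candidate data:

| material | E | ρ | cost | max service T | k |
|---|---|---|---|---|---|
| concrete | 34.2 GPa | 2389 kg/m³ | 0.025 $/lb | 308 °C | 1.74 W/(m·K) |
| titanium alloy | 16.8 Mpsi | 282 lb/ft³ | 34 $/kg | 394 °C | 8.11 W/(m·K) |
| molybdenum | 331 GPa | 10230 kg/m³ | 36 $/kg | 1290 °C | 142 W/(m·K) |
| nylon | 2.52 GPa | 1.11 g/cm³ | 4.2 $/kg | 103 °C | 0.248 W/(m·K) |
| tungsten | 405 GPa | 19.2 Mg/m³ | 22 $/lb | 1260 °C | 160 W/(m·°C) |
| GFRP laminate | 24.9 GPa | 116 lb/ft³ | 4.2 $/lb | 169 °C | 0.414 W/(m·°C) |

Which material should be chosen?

titanium alloy

Screen on constraints: cost ≤ 42 $/kg; max service T ≥ 351 °C; k ≥ 0.331 W/(m·K). Survivors: titanium alloy, molybdenum.
Convert each candidate to consistent units, then evaluate M:
  titanium alloy: E = 115.8 GPa, ρ = 4517 kg/m³
  molybdenum: E = 331.0 GPa, ρ = 10230 kg/m³
  titanium alloy: M = 1.08×10⁻³
  molybdenum: M = 0.676×10⁻³
The maximum is for titanium alloy.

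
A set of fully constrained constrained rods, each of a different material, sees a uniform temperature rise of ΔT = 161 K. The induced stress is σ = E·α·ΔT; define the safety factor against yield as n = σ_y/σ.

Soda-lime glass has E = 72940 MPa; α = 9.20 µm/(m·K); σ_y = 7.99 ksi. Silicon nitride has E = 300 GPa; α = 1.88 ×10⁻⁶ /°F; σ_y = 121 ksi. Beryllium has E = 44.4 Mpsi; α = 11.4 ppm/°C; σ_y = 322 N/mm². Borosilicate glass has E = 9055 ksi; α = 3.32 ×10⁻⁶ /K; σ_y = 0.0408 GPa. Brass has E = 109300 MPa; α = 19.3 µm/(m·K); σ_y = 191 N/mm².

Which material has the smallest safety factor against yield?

soda-lime glass

With everything in SI (GPa, ×10⁻⁶/K, MPa):
  soda-lime glass: E = 72.94, α = 9.20, σ_y = 55.09 → σ = 108 MPa, n = 0.510
  silicon nitride: E = 300.0, α = 3.38, σ_y = 834.3 → σ = 163 MPa, n = 5.10
  beryllium: E = 306.1, α = 11.4, σ_y = 322.0 → σ = 562 MPa, n = 0.573
  borosilicate glass: E = 62.43, α = 3.32, σ_y = 40.80 → σ = 33.4 MPa, n = 1.22
  brass: E = 109.3, α = 19.3, σ_y = 191.0 → σ = 340 MPa, n = 0.562
Soda-lime glass has the lowest safety factor, n = 0.510.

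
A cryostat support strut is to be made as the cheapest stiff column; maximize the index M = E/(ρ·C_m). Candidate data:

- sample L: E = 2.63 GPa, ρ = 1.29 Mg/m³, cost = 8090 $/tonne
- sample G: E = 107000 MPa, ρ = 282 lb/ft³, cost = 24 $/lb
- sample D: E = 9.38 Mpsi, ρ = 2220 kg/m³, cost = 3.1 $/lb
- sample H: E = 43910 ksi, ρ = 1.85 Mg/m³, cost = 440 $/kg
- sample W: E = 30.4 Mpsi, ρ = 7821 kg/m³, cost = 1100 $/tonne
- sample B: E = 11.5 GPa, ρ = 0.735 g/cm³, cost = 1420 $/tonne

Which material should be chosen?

After converting to SI:
  sample L: E = 2.630 GPa, ρ = 1290 kg/m³, cost = 8.090 $/kg
  sample G: E = 107.0 GPa, ρ = 4517 kg/m³, cost = 52.91 $/kg
  sample D: E = 64.67 GPa, ρ = 2220 kg/m³, cost = 6.834 $/kg
  sample H: E = 302.7 GPa, ρ = 1850 kg/m³, cost = 440.0 $/kg
  sample W: E = 209.6 GPa, ρ = 7821 kg/m³, cost = 1.100 $/kg
  sample B: E = 11.50 GPa, ρ = 735.0 kg/m³, cost = 1.420 $/kg
  sample W: M = 24.4 MN·m per $
  sample B: M = 11.0 MN·m per $
  sample D: M = 4.26 MN·m per $
  sample G: M = 0.448 MN·m per $
  sample H: M = 0.372 MN·m per $
  sample L: M = 0.252 MN·m per $
Sample W ranks first.

sample W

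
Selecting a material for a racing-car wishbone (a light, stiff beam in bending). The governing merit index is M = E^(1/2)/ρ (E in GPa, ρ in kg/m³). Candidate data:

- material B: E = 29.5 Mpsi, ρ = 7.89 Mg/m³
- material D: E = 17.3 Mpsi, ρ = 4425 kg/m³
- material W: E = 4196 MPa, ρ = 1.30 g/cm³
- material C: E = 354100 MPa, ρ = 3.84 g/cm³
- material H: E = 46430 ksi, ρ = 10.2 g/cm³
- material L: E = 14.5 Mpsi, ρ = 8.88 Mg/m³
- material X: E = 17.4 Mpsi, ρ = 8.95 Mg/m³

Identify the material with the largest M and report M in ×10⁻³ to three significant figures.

Normalizing units and computing the index:
  material B: E = 203.4 GPa, ρ = 7890 kg/m³
  material D: E = 119.3 GPa, ρ = 4425 kg/m³
  material W: E = 4.196 GPa, ρ = 1300 kg/m³
  material C: E = 354.1 GPa, ρ = 3840 kg/m³
  material H: E = 320.1 GPa, ρ = 10200 kg/m³
  material L: E = 99.97 GPa, ρ = 8880 kg/m³
  material X: E = 120.0 GPa, ρ = 8950 kg/m³
  material C: M = 4.90×10⁻³
  material D: M = 2.47×10⁻³
  material B: M = 1.81×10⁻³
  material H: M = 1.75×10⁻³
  material W: M = 1.58×10⁻³
  material X: M = 1.22×10⁻³
  material L: M = 1.13×10⁻³
Material C ranks first.

material C, M = 4.90×10⁻³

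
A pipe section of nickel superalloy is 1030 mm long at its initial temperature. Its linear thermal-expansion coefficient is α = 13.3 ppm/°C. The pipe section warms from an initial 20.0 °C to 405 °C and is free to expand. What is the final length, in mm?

1035.3 mm

ΔT = 405 − 20.0 = 385.0 K.
ΔL = α·L₀·ΔT = 13.3×10⁻⁶ × 1030 mm × 385.0 K = 5.27 mm.
L = L₀ + ΔL = 1030 + 5.27 = 1035.3 mm.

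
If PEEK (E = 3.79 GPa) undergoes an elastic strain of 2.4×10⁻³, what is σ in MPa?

σ = E·ε = 3790 MPa × 2.4×10⁻³ = 9.10 MPa.

9.10 MPa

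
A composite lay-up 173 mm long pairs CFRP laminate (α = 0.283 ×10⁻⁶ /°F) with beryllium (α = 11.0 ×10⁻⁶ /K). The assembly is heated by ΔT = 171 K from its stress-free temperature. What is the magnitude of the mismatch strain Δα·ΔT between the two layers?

1.79×10⁻³

CFRP laminate: α = 0.283×10⁻⁶/°F × 9/5 = 0.509×10⁻⁶/K.
Δα = |0.509 − 11.0|×10⁻⁶/K = 10.5×10⁻⁶/K.
Mismatch strain = Δα·ΔT = 10.5×10⁻⁶ × 171.0 = 1.79×10⁻³.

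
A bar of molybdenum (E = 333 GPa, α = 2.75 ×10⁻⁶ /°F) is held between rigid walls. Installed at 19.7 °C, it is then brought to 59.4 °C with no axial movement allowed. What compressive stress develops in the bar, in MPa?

65.4 MPa

α = 2.75×10⁻⁶/°F × 9/5 = 4.95×10⁻⁶/K.
ΔT = 39.70 K. Constrained thermal stress σ = E·α·ΔT = 333.0×10³ MPa × 4.95×10⁻⁶ × 39.70 = 65.4 MPa (compressive).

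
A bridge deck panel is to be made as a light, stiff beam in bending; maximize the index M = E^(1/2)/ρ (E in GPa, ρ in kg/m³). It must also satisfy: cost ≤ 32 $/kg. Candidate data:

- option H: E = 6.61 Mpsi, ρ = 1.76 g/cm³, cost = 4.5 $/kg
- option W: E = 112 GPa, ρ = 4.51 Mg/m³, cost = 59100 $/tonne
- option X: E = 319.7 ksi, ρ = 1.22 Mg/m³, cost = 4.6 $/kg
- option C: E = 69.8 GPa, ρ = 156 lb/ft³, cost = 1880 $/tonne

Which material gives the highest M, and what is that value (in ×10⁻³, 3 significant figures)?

option H, M = 3.84×10⁻³

Screen on constraints: cost ≤ 32 $/kg. Survivors: option H, option X, option C.
In SI units:
  option H: E = 45.57 GPa, ρ = 1760 kg/m³
  option X: E = 2.204 GPa, ρ = 1220 kg/m³
  option C: E = 69.80 GPa, ρ = 2499 kg/m³
  option H: M = 3.84×10⁻³
  option C: M = 3.34×10⁻³
  option X: M = 1.22×10⁻³
Option H has the largest M.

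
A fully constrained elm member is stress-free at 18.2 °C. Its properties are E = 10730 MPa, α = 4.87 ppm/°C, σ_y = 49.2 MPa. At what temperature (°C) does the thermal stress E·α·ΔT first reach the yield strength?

960 °C

E = 10730 MPa = 10.73 GPa.
E·α·ΔT = 49.20 MPa ⇒ ΔT = 49.20 / (10.73×10³ × 4.87×10⁻⁶) = 941.5 K.
T = 18.2 + 941.5 = 959.7 °C.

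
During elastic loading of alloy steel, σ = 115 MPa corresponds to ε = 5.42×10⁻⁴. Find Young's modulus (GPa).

E = σ/ε = 115 MPa / 5.42×10⁻⁴ = 212200 MPa = 212 GPa.

212 GPa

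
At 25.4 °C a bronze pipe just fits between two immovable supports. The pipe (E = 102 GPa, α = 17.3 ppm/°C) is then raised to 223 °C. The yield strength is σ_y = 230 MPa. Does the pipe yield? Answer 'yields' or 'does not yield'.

yields

ΔT = 197.6 K. Constrained thermal stress σ = E·α·ΔT = 102.0×10³ MPa × 17.3×10⁻⁶ × 197.6 = 349 MPa (compressive).
Compare to σ_y = 230 MPa: σ ≥ σ_y, so it yields.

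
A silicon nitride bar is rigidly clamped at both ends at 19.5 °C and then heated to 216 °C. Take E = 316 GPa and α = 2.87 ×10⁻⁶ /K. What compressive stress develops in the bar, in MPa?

178 MPa

ΔT = 196.5 K. Constrained thermal stress σ = E·α·ΔT = 316.0×10³ MPa × 2.87×10⁻⁶ × 196.5 = 178 MPa (compressive).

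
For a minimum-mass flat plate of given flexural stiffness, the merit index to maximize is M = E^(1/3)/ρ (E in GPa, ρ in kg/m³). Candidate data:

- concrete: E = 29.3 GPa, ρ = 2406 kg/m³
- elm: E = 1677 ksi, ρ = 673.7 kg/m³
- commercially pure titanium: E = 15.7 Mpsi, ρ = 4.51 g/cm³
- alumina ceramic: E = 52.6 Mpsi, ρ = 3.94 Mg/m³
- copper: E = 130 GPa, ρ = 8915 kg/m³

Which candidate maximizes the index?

In SI units:
  concrete: E = 29.30 GPa, ρ = 2406 kg/m³
  elm: E = 11.56 GPa, ρ = 673.7 kg/m³
  commercially pure titanium: E = 108.2 GPa, ρ = 4510 kg/m³
  alumina ceramic: E = 362.7 GPa, ρ = 3940 kg/m³
  copper: E = 130.0 GPa, ρ = 8915 kg/m³
  elm: M = 3.36×10⁻³
  alumina ceramic: M = 1.81×10⁻³
  concrete: M = 1.28×10⁻³
  commercially pure titanium: M = 1.06×10⁻³
  copper: M = 0.568×10⁻³
Elm has the largest M.

elm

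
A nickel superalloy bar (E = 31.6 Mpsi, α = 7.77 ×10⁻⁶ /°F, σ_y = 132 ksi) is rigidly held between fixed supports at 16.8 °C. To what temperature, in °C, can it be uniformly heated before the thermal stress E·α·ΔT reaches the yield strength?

E = 31.6 Mpsi = 217.9 GPa.
α = 7.77×10⁻⁶/°F × 9/5 = 14.0×10⁻⁶/K.
σ_y = 132 ksi = 910.1 MPa.
E·α·ΔT = 910.1 MPa ⇒ ΔT = 910.1 / (217.9×10³ × 14.0×10⁻⁶) = 298.7 K.
T = 16.8 + 298.7 = 315.5 °C.

315 °C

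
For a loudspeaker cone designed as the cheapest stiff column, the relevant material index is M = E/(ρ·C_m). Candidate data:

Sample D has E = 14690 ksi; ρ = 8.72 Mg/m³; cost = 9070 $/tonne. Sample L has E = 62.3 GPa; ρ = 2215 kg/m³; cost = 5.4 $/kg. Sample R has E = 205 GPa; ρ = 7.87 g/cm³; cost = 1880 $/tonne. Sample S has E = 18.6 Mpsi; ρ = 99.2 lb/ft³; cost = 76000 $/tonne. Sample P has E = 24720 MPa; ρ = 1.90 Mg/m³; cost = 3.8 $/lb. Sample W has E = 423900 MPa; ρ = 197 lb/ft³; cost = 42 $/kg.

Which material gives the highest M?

sample R

Putting every candidate on a common basis:
  sample D: E = 101.3 GPa, ρ = 8720 kg/m³, cost = 9.070 $/kg
  sample L: E = 62.30 GPa, ρ = 2215 kg/m³, cost = 5.400 $/kg
  sample R: E = 205.0 GPa, ρ = 7870 kg/m³, cost = 1.880 $/kg
  sample S: E = 128.2 GPa, ρ = 1589 kg/m³, cost = 76.00 $/kg
  sample P: E = 24.72 GPa, ρ = 1900 kg/m³, cost = 8.377 $/kg
  sample W: E = 423.9 GPa, ρ = 3156 kg/m³, cost = 42.00 $/kg
  sample R: M = 13.9 MN·m per $
  sample L: M = 5.21 MN·m per $
  sample W: M = 3.20 MN·m per $
  sample P: M = 1.55 MN·m per $
  sample D: M = 1.28 MN·m per $
  sample S: M = 1.06 MN·m per $
Sample R ranks first.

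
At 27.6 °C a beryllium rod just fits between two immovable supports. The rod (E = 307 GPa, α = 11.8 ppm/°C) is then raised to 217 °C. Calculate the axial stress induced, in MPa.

ΔT = 189.4 K. Constrained thermal stress σ = E·α·ΔT = 307.0×10³ MPa × 11.8×10⁻⁶ × 189.4 = 686 MPa (compressive).

686 MPa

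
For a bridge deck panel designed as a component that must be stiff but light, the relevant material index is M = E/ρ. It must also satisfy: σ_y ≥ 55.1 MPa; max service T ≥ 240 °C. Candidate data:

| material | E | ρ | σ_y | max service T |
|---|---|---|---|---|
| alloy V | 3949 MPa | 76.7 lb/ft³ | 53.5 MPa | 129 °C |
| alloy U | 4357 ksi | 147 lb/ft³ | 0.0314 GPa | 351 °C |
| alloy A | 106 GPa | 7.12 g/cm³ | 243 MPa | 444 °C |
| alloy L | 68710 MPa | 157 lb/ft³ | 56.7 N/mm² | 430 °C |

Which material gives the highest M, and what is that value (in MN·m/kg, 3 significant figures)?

alloy L, M = 27.3 MN·m/kg

Screen on constraints: σ_y ≥ 55.1 MPa; max service T ≥ 240 °C. Survivors: alloy A, alloy L.
Convert each candidate to consistent units, then evaluate M:
  alloy A: E = 106.0 GPa, ρ = 7120 kg/m³
  alloy L: E = 68.71 GPa, ρ = 2515 kg/m³
  alloy L: M = 27.3 MN·m/kg
  alloy A: M = 14.9 MN·m/kg
Alloy L has the largest M.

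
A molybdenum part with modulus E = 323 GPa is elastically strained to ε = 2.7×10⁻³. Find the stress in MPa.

872 MPa

σ = E·ε = 323000 MPa × 2.7×10⁻³ = 872 MPa.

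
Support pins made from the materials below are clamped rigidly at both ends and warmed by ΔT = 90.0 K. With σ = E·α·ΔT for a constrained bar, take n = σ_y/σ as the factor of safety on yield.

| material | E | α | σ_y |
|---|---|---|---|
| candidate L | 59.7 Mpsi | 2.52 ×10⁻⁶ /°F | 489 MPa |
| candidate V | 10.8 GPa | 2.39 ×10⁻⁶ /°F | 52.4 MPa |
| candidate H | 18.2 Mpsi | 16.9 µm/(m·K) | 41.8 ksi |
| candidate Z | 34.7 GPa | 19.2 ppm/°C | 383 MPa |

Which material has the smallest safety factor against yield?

candidate H

Per material, after unit conversion:
  candidate L: E = 411.6, α = 4.54, σ_y = 489.0 → σ = 168 MPa, n = 2.91
  candidate V: E = 10.80, α = 4.30, σ_y = 52.40 → σ = 4.18 MPa, n = 12.5
  candidate H: E = 125.5, α = 16.9, σ_y = 288.2 → σ = 191 MPa, n = 1.51
  candidate Z: E = 34.70, α = 19.2, σ_y = 383.0 → σ = 60.0 MPa, n = 6.39
Candidate H has the lowest safety factor, n = 1.51.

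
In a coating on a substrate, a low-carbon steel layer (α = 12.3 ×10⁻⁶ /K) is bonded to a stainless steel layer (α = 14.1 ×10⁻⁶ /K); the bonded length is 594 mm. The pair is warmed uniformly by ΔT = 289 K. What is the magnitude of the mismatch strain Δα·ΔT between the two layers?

Δα = |12.3 − 14.1|×10⁻⁶/K = 1.80×10⁻⁶/K.
Mismatch strain = Δα·ΔT = 1.80×10⁻⁶ × 289.0 = 5.20×10⁻⁴.

5.20×10⁻⁴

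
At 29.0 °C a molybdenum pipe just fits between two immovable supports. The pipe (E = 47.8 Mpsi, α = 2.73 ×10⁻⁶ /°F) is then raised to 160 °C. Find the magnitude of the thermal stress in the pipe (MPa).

212 MPa

E = 47.8 Mpsi = 329.6 GPa.
α = 2.73×10⁻⁶/°F × 9/5 = 4.91×10⁻⁶/K.
ΔT = 131.0 K. Constrained thermal stress σ = E·α·ΔT = 329.6×10³ MPa × 4.91×10⁻⁶ × 131.0 = 212 MPa (compressive).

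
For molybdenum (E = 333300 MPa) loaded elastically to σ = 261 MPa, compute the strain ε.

7.83×10⁻⁴

E = 333300 MPa = 333.3 GPa = 333300 MPa.
ε = σ/E = 261 / 333300 = 7.83×10⁻⁴.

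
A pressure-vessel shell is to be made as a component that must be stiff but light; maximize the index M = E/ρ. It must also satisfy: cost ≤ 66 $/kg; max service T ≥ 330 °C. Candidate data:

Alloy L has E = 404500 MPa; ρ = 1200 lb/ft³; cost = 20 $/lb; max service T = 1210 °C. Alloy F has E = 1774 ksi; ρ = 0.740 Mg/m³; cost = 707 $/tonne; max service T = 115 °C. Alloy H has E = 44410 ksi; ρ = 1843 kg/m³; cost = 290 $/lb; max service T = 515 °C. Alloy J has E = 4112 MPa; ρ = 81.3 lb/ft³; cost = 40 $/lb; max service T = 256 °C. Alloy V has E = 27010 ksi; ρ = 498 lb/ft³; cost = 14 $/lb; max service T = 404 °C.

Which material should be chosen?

Screen on constraints: cost ≤ 66 $/kg; max service T ≥ 330 °C. Survivors: alloy L, alloy V.
Normalizing units and computing the index:
  alloy L: E = 404.5 GPa, ρ = 19220 kg/m³
  alloy V: E = 186.2 GPa, ρ = 7977 kg/m³
  alloy V: M = 23.3 MN·m/kg
  alloy L: M = 21.0 MN·m/kg
Alloy V ranks first.

alloy V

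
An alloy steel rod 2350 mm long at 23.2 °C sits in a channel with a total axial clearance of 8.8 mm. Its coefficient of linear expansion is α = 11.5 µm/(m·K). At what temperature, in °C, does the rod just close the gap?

349 °C

α·L₀·ΔT = 8.8 mm ⇒ ΔT = 8.8 / (11.5×10⁻⁶ × 2350.0) = 325.6 K.
T = 23.2 + 325.6 = 348.8 °C.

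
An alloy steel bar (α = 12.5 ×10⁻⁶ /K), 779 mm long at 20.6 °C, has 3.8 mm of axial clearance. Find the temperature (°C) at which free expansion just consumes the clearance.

α·L₀·ΔT = 3.8 mm ⇒ ΔT = 3.8 / (12.5×10⁻⁶ × 779.0) = 390.2 K.
T = 20.6 + 390.2 = 410.8 °C.

411 °C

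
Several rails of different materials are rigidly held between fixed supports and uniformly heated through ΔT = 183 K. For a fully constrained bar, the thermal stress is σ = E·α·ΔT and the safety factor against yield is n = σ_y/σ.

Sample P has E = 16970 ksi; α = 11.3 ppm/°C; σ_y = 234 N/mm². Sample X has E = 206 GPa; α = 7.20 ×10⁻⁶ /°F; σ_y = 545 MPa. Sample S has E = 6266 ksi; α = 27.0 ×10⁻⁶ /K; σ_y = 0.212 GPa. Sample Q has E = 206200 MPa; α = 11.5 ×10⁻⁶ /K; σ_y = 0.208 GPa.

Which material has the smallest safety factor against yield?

sample Q

In consistent units (E in GPa, α in ×10⁻⁶/K, σ_y in MPa):
  sample P: E = 117.0, α = 11.3, σ_y = 234.0 → σ = 242 MPa, n = 0.967
  sample X: E = 206.0, α = 13.0, σ_y = 545.0 → σ = 489 MPa, n = 1.12
  sample S: E = 43.20, α = 27.0, σ_y = 212.0 → σ = 213 MPa, n = 0.993
  sample Q: E = 206.2, α = 11.5, σ_y = 208.0 → σ = 434 MPa, n = 0.479
The minimum is sample Q at n = 0.479.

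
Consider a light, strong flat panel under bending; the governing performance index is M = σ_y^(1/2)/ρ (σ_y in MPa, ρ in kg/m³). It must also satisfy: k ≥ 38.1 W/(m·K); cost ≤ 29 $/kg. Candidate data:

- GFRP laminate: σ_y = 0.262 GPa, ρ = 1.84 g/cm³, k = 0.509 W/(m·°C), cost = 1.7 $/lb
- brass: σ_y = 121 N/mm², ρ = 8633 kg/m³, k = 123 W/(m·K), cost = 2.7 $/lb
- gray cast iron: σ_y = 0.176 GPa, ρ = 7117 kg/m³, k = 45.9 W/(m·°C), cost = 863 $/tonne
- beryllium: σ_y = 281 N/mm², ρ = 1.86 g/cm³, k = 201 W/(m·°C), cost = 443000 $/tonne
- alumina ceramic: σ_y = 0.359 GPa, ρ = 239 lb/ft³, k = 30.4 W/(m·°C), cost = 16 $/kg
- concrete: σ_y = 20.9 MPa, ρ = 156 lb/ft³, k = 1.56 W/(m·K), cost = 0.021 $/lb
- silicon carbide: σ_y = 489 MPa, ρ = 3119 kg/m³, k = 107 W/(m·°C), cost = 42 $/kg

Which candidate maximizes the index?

gray cast iron

Screen on constraints: k ≥ 38.1 W/(m·K); cost ≤ 29 $/kg. Survivors: brass, gray cast iron.
After converting to SI:
  brass: σ_y = 121.0 MPa, ρ = 8633 kg/m³
  gray cast iron: σ_y = 176.0 MPa, ρ = 7117 kg/m³
  gray cast iron: M = 1.86×10⁻³
  brass: M = 1.27×10⁻³
Gray cast iron has the largest M.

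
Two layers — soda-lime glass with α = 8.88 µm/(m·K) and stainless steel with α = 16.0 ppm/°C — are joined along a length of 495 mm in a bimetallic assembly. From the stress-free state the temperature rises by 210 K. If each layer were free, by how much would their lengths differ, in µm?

Δα = |8.88 − 16.0|×10⁻⁶/K = 7.12×10⁻⁶/K.
ΔL_mismatch = Δα·L·ΔT = 7.12×10⁻⁶ × 495.0 mm × 210.0 K = 740 µm.

740 µm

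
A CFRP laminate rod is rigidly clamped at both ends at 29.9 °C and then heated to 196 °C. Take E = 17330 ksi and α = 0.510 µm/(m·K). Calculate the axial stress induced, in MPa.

E = 17330 ksi = 119.5 GPa.
ΔT = 166.1 K. Constrained thermal stress σ = E·α·ΔT = 119.5×10³ MPa × 0.510×10⁻⁶ × 166.1 = 10.1 MPa (compressive).

10.1 MPa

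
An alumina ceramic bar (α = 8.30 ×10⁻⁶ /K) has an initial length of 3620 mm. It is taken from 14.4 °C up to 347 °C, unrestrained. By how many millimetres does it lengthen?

9.99 mm

ΔT = 347 − 14.4 = 332.6 K.
ΔL = α·L₀·ΔT = 8.30×10⁻⁶ × 3620 mm × 332.6 K = 9.99 mm.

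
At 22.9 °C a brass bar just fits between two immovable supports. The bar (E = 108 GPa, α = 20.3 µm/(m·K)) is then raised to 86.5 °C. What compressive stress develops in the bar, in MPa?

ΔT = 63.60 K. Constrained thermal stress σ = E·α·ΔT = 108.0×10³ MPa × 20.3×10⁻⁶ × 63.60 = 139 MPa (compressive).

139 MPa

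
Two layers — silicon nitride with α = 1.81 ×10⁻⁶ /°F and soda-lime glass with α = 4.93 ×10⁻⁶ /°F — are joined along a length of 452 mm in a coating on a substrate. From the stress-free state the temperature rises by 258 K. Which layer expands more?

silicon nitride: α = 1.81×10⁻⁶/°F × 9/5 = 3.26×10⁻⁶/K.
soda-lime glass: α = 4.93×10⁻⁶/°F × 9/5 = 8.87×10⁻⁶/K.
α(silicon nitride) = 3.26×10⁻⁶/K vs α(soda-lime glass) = 8.87×10⁻⁶/K.
Higher α expands more for the same ΔT: soda-lime glass.

soda-lime glass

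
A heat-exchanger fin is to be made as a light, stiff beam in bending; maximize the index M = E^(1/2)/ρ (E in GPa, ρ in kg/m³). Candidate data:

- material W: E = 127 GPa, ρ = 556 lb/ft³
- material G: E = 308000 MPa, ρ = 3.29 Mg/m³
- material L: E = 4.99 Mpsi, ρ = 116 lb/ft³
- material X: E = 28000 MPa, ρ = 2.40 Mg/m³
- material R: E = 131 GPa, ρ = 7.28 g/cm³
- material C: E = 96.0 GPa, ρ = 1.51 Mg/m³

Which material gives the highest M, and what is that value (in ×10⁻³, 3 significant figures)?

material C, M = 6.49×10⁻³

Convert each candidate to consistent units, then evaluate M:
  material W: E = 127.0 GPa, ρ = 8906 kg/m³
  material G: E = 308.0 GPa, ρ = 3290 kg/m³
  material L: E = 34.40 GPa, ρ = 1858 kg/m³
  material X: E = 28.00 GPa, ρ = 2400 kg/m³
  material R: E = 131.0 GPa, ρ = 7280 kg/m³
  material C: E = 96.00 GPa, ρ = 1510 kg/m³
  material C: M = 6.49×10⁻³
  material G: M = 5.33×10⁻³
  material L: M = 3.16×10⁻³
  material X: M = 2.20×10⁻³
  material R: M = 1.57×10⁻³
  material W: M = 1.27×10⁻³
The maximum is for material C.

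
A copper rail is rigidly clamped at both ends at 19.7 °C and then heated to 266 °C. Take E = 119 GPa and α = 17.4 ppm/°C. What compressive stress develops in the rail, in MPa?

510 MPa

ΔT = 246.3 K. Constrained thermal stress σ = E·α·ΔT = 119.0×10³ MPa × 17.4×10⁻⁶ × 246.3 = 510 MPa (compressive).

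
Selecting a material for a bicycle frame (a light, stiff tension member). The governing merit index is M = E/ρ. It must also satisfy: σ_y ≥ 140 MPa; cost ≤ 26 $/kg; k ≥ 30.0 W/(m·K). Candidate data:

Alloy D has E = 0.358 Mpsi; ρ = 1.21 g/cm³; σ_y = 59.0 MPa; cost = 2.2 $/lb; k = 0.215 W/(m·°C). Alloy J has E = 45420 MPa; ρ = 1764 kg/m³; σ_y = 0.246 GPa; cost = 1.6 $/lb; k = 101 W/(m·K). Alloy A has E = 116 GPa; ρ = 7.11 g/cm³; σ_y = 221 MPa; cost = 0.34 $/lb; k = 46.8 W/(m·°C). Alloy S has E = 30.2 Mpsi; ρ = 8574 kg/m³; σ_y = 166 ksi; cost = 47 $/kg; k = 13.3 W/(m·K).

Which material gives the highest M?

Screen on constraints: σ_y ≥ 140 MPa; cost ≤ 26 $/kg; k ≥ 30.0 W/(m·K). Survivors: alloy J, alloy A.
After converting to SI:
  alloy J: E = 45.42 GPa, ρ = 1764 kg/m³
  alloy A: E = 116.0 GPa, ρ = 7110 kg/m³
  alloy J: M = 25.7 MN·m/kg
  alloy A: M = 16.3 MN·m/kg
Alloy J has the largest M.

alloy J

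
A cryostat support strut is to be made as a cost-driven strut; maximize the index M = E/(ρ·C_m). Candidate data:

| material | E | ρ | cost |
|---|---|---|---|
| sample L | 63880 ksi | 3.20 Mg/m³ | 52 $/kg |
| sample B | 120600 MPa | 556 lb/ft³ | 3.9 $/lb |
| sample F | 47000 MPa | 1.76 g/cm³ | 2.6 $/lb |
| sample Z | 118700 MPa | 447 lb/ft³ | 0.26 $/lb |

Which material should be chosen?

After converting to SI:
  sample L: E = 440.4 GPa, ρ = 3200 kg/m³, cost = 52.00 $/kg
  sample B: E = 120.6 GPa, ρ = 8906 kg/m³, cost = 8.598 $/kg
  sample F: E = 47.00 GPa, ρ = 1760 kg/m³, cost = 5.732 $/kg
  sample Z: E = 118.7 GPa, ρ = 7160 kg/m³, cost = 0.5732 $/kg
  sample Z: M = 28.9 MN·m per $
  sample F: M = 4.66 MN·m per $
  sample L: M = 2.65 MN·m per $
  sample B: M = 1.57 MN·m per $
Sample Z has the largest M.

sample Z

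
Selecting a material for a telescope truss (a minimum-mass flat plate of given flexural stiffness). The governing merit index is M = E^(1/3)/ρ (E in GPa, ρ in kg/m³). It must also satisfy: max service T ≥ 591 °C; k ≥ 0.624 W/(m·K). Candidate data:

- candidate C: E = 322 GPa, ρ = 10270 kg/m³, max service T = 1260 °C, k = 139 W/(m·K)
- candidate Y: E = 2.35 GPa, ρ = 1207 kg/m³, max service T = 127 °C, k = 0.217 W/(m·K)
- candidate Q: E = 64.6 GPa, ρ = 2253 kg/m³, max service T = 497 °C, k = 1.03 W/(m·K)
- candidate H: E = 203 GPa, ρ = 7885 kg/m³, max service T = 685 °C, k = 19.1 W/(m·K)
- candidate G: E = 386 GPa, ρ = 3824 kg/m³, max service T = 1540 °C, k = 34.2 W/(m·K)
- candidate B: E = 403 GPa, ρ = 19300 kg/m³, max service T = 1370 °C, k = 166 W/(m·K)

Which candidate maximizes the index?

candidate G

Screen on constraints: max service T ≥ 591 °C; k ≥ 0.624 W/(m·K). Survivors: candidate C, candidate H, candidate G, candidate B.
Computing M directly (units already consistent):
  candidate G: M = 1.90×10⁻³
  candidate H: M = 0.745×10⁻³
  candidate C: M = 0.667×10⁻³
  candidate B: M = 0.383×10⁻³
Candidate G ranks first.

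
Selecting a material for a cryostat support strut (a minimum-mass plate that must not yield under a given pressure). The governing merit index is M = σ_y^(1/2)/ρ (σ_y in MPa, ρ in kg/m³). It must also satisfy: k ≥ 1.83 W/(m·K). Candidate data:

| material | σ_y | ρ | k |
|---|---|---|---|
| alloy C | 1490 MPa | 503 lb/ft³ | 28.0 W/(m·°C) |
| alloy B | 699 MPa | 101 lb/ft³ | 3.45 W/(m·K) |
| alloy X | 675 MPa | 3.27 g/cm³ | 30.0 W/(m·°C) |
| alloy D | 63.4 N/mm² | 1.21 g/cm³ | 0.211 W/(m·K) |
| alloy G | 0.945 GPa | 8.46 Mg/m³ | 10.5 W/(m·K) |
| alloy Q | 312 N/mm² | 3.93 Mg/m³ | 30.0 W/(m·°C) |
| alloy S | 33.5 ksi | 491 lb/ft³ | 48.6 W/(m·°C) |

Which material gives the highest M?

alloy B

Screen on constraints: k ≥ 1.83 W/(m·K). Survivors: alloy C, alloy B, alloy X, alloy G, alloy Q, alloy S.
Normalizing units and computing the index:
  alloy C: σ_y = 1490 MPa, ρ = 8057 kg/m³
  alloy B: σ_y = 699.0 MPa, ρ = 1618 kg/m³
  alloy X: σ_y = 675.0 MPa, ρ = 3270 kg/m³
  alloy G: σ_y = 945.0 MPa, ρ = 8460 kg/m³
  alloy Q: σ_y = 312.0 MPa, ρ = 3930 kg/m³
  alloy S: σ_y = 231.0 MPa, ρ = 7865 kg/m³
  alloy B: M = 16.3×10⁻³
  alloy X: M = 7.95×10⁻³
  alloy C: M = 4.79×10⁻³
  alloy Q: M = 4.49×10⁻³
  alloy G: M = 3.63×10⁻³
  alloy S: M = 1.93×10⁻³
Alloy B has the largest M.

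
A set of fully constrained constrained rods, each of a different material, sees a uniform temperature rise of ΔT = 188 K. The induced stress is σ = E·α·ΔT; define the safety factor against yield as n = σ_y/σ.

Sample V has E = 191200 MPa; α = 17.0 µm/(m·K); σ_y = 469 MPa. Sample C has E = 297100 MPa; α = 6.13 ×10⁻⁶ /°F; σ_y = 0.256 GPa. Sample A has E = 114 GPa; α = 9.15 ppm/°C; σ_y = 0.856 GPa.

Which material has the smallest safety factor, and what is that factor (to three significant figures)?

In consistent units (E in GPa, α in ×10⁻⁶/K, σ_y in MPa):
  sample V: E = 191.2, α = 17.0, σ_y = 469.0 → σ = 611 MPa, n = 0.767
  sample C: E = 297.1, α = 11.0, σ_y = 256.0 → σ = 616 MPa, n = 0.415
  sample A: E = 114.0, α = 9.15, σ_y = 856.0 → σ = 196 MPa, n = 4.37
Sample C has the lowest safety factor, n = 0.415.

sample C, n = 0.415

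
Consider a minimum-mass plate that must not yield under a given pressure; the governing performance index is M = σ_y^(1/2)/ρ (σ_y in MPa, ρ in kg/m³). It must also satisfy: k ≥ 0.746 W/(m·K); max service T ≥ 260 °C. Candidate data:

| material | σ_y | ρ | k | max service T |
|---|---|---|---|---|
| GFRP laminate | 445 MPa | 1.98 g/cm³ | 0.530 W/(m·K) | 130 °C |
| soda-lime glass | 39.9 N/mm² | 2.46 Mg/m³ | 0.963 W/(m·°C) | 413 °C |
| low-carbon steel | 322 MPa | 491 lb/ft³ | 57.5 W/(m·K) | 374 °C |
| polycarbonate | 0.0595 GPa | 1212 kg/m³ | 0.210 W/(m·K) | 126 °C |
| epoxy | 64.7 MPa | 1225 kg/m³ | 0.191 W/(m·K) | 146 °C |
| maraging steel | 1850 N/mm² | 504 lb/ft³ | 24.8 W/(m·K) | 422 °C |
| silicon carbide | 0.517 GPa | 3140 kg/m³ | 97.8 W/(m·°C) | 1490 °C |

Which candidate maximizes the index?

silicon carbide

Screen on constraints: k ≥ 0.746 W/(m·K); max service T ≥ 260 °C. Survivors: soda-lime glass, low-carbon steel, maraging steel, silicon carbide.
Normalizing units and computing the index:
  soda-lime glass: σ_y = 39.90 MPa, ρ = 2460 kg/m³
  low-carbon steel: σ_y = 322.0 MPa, ρ = 7865 kg/m³
  maraging steel: σ_y = 1850 MPa, ρ = 8073 kg/m³
  silicon carbide: σ_y = 517.0 MPa, ρ = 3140 kg/m³
  silicon carbide: M = 7.24×10⁻³
  maraging steel: M = 5.33×10⁻³
  soda-lime glass: M = 2.57×10⁻³
  low-carbon steel: M = 2.28×10⁻³
Highest index: silicon carbide.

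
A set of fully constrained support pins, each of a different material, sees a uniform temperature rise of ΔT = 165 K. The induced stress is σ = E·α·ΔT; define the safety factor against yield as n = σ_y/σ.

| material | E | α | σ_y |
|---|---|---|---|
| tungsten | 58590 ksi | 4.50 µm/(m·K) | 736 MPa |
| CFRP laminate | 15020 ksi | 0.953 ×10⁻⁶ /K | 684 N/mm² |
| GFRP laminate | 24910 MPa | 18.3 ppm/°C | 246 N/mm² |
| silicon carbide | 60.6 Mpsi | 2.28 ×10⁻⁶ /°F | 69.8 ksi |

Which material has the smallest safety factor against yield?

silicon carbide

In consistent units (E in GPa, α in ×10⁻⁶/K, σ_y in MPa):
  tungsten: E = 404.0, α = 4.50, σ_y = 736.0 → σ = 300 MPa, n = 2.45
  CFRP laminate: E = 103.6, α = 0.953, σ_y = 684.0 → σ = 16.3 MPa, n = 42.0
  GFRP laminate: E = 24.91, α = 18.3, σ_y = 246.0 → σ = 75.2 MPa, n = 3.27
  silicon carbide: E = 417.8, α = 4.10, σ_y = 481.3 → σ = 283 MPa, n = 1.70
The minimum is silicon carbide at n = 1.70.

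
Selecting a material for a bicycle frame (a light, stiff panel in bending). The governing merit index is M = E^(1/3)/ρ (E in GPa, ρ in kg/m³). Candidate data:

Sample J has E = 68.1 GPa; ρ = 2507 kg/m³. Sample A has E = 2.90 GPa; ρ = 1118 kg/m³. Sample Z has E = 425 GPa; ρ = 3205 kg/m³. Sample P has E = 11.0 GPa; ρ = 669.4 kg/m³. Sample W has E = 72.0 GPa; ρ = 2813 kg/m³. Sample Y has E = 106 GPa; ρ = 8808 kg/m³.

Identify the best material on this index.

sample P

Evaluate M for each candidate:
  sample P: M = 3.32×10⁻³
  sample Z: M = 2.35×10⁻³
  sample J: M = 1.63×10⁻³
  sample W: M = 1.48×10⁻³
  sample A: M = 1.28×10⁻³
  sample Y: M = 0.537×10⁻³
Highest index: sample P.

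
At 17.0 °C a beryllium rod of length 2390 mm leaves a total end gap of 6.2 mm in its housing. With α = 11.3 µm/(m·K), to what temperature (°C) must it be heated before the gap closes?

α·L₀·ΔT = 6.2 mm ⇒ ΔT = 6.2 / (11.3×10⁻⁶ × 2390.0) = 229.6 K.
T = 17.0 + 229.6 = 246.6 °C.

247 °C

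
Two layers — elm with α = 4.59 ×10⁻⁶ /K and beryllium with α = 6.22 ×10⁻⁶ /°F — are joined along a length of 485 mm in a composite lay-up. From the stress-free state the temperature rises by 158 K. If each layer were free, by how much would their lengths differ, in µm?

beryllium: α = 6.22×10⁻⁶/°F × 9/5 = 11.2×10⁻⁶/K.
Δα = |4.59 − 11.2|×10⁻⁶/K = 6.61×10⁻⁶/K.
ΔL_mismatch = Δα·L·ΔT = 6.61×10⁻⁶ × 485.0 mm × 158.0 K = 506 µm.

506 µm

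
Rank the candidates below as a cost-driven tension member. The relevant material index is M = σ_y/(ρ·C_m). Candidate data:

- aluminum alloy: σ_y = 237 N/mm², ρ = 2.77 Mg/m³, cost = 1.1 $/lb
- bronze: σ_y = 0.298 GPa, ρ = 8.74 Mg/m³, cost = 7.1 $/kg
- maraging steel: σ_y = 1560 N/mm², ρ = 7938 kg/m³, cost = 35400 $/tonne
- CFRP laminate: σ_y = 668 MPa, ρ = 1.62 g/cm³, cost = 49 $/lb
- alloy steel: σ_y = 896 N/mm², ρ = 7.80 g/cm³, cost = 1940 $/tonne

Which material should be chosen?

After converting to SI:
  aluminum alloy: σ_y = 237.0 MPa, ρ = 2770 kg/m³, cost = 2.425 $/kg
  bronze: σ_y = 298.0 MPa, ρ = 8740 kg/m³, cost = 7.100 $/kg
  maraging steel: σ_y = 1560 MPa, ρ = 7938 kg/m³, cost = 35.40 $/kg
  CFRP laminate: σ_y = 668.0 MPa, ρ = 1620 kg/m³, cost = 108.0 $/kg
  alloy steel: σ_y = 896.0 MPa, ρ = 7800 kg/m³, cost = 1.940 $/kg
  alloy steel: M = 59.2 kN·m per $
  aluminum alloy: M = 35.3 kN·m per $
  maraging steel: M = 5.55 kN·m per $
  bronze: M = 4.80 kN·m per $
  CFRP laminate: M = 3.82 kN·m per $
Alloy steel has the largest M.

alloy steel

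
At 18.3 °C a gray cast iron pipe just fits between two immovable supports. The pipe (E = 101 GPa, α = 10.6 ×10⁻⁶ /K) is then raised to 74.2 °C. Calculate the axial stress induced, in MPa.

ΔT = 55.90 K. Constrained thermal stress σ = E·α·ΔT = 101.0×10³ MPa × 10.6×10⁻⁶ × 55.90 = 59.8 MPa (compressive).

59.8 MPa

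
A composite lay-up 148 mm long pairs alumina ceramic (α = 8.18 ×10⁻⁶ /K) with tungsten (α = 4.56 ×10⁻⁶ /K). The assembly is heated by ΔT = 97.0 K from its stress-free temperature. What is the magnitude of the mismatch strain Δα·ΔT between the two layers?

3.51×10⁻⁴

Δα = |8.18 − 4.56|×10⁻⁶/K = 3.62×10⁻⁶/K.
Mismatch strain = Δα·ΔT = 3.62×10⁻⁶ × 97.0 = 3.51×10⁻⁴.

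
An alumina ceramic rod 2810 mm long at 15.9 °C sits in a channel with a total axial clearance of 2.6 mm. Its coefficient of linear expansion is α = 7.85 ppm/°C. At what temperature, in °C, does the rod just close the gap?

α·L₀·ΔT = 2.6 mm ⇒ ΔT = 2.6 / (7.85×10⁻⁶ × 2810.0) = 117.9 K.
T = 15.9 + 117.9 = 133.8 °C.

134 °C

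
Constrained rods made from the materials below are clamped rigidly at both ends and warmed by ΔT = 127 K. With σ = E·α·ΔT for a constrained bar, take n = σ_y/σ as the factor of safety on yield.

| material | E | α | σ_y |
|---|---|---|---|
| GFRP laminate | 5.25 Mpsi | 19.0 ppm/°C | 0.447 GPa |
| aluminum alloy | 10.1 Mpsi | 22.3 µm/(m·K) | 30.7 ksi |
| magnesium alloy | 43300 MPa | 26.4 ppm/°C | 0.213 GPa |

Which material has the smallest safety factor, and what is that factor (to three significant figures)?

Per material, after unit conversion:
  GFRP laminate: E = 36.20, α = 19.0, σ_y = 447.0 → σ = 87.3 MPa, n = 5.12
  aluminum alloy: E = 69.64, α = 22.3, σ_y = 211.7 → σ = 197 MPa, n = 1.07
  magnesium alloy: E = 43.30, α = 26.4, σ_y = 213.0 → σ = 145 MPa, n = 1.47
The minimum is aluminum alloy at n = 1.07.

aluminum alloy, n = 1.07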